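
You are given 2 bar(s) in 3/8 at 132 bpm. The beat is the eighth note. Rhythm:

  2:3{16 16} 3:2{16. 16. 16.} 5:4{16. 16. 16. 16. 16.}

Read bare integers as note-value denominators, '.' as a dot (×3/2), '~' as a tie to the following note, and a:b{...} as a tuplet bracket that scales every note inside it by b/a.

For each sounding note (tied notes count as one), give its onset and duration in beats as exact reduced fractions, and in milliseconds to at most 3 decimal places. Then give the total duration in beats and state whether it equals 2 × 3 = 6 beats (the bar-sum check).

1) 0.0ms=0b +340.909ms=3/4b
2) 340.909ms=3/4b +340.909ms=3/4b
3) 681.818ms=3/2b +227.273ms=1/2b
4) 909.091ms=2b +227.273ms=1/2b
5) 1136.364ms=5/2b +227.273ms=1/2b
6) 1363.636ms=3b +272.727ms=3/5b
7) 1636.364ms=18/5b +272.727ms=3/5b
8) 1909.091ms=21/5b +272.727ms=3/5b
9) 2181.818ms=24/5b +272.727ms=3/5b
10) 2454.545ms=27/5b +272.727ms=3/5b
Σ=6b of 6 (132bpm 3/8) — PASS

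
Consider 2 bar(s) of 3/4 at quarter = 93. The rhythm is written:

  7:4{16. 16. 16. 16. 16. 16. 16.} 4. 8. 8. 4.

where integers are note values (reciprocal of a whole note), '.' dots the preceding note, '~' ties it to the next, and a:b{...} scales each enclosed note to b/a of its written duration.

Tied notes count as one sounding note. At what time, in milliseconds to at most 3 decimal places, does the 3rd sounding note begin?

1. 0.0ms @ 0 + 138.249ms (3/14)
2. 138.249ms @ 3/14 + 138.249ms (3/14)
3. 276.498ms @ 3/7 + 138.249ms (3/14)
4. 414.747ms @ 9/14 + 138.249ms (3/14)
5. 552.995ms @ 6/7 + 138.249ms (3/14)
6. 691.244ms @ 15/14 + 138.249ms (3/14)
7. 829.493ms @ 9/7 + 138.249ms (3/14)
8. 967.742ms @ 3/2 + 967.742ms (3/2)
9. 1935.484ms @ 3 + 483.871ms (3/4)
10. 2419.355ms @ 15/4 + 483.871ms (3/4)
11. 2903.226ms @ 9/2 + 967.742ms (3/2)

note 3 onset = 3/7b = 276.498ms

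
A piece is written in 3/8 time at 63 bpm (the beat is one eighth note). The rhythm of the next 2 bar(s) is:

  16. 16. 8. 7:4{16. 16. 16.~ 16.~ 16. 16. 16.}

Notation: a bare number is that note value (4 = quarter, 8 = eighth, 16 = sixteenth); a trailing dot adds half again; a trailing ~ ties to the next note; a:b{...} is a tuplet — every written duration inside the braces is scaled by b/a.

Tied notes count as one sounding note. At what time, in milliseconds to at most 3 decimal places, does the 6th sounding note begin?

note 6 onset = 27/7b = 3673.469ms

1. 0.0ms @ 0 + 714.286ms (3/4)
2. 714.286ms @ 3/4 + 714.286ms (3/4)
3. 1428.571ms @ 3/2 + 1428.571ms (3/2)
4. 2857.143ms @ 3 + 408.163ms (3/7)
5. 3265.306ms @ 24/7 + 408.163ms (3/7)
6. 3673.469ms @ 27/7 + 1224.49ms (9/7)
7. 4897.959ms @ 36/7 + 408.163ms (3/7)
8. 5306.122ms @ 39/7 + 408.163ms (3/7)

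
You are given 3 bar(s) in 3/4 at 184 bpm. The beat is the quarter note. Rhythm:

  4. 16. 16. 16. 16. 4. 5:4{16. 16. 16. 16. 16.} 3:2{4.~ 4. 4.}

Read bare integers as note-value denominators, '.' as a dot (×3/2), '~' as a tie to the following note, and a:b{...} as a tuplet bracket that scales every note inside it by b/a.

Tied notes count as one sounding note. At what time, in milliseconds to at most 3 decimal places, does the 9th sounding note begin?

note 9 onset = 51/10b = 1663.043ms

1. 0.0ms @ 0 + 489.13ms (3/2)
2. 489.13ms @ 3/2 + 122.283ms (3/8)
3. 611.413ms @ 15/8 + 122.283ms (3/8)
4. 733.696ms @ 9/4 + 122.283ms (3/8)
5. 855.978ms @ 21/8 + 122.283ms (3/8)
6. 978.261ms @ 3 + 489.13ms (3/2)
7. 1467.391ms @ 9/2 + 97.826ms (3/10)
8. 1565.217ms @ 24/5 + 97.826ms (3/10)
9. 1663.043ms @ 51/10 + 97.826ms (3/10)
10. 1760.87ms @ 27/5 + 97.826ms (3/10)
11. 1858.696ms @ 57/10 + 97.826ms (3/10)
12. 1956.522ms @ 6 + 652.174ms (2)
13. 2608.696ms @ 8 + 326.087ms (1)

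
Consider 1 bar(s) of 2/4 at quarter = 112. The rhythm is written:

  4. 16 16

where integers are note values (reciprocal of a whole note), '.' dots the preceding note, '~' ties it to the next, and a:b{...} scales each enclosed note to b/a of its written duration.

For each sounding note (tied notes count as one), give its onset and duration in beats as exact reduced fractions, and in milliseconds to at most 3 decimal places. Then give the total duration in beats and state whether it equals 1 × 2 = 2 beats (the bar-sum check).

1) 0.0ms=0b +803.571ms=3/2b
2) 803.571ms=3/2b +133.929ms=1/4b
3) 937.5ms=7/4b +133.929ms=1/4b
Σ=2b of 2 (112bpm 2/4) — PASS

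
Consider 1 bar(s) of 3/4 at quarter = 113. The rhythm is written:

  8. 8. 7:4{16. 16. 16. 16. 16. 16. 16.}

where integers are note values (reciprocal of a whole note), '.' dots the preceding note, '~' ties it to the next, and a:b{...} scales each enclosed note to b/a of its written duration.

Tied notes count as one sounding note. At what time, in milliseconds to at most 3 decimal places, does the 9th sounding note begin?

1. 0.0ms @ 0 + 398.23ms (3/4)
2. 398.23ms @ 3/4 + 398.23ms (3/4)
3. 796.46ms @ 3/2 + 113.78ms (3/14)
4. 910.24ms @ 12/7 + 113.78ms (3/14)
5. 1024.02ms @ 27/14 + 113.78ms (3/14)
6. 1137.8ms @ 15/7 + 113.78ms (3/14)
7. 1251.58ms @ 33/14 + 113.78ms (3/14)
8. 1365.36ms @ 18/7 + 113.78ms (3/14)
9. 1479.14ms @ 39/14 + 113.78ms (3/14)

note 9 onset = 39/14b = 1479.14ms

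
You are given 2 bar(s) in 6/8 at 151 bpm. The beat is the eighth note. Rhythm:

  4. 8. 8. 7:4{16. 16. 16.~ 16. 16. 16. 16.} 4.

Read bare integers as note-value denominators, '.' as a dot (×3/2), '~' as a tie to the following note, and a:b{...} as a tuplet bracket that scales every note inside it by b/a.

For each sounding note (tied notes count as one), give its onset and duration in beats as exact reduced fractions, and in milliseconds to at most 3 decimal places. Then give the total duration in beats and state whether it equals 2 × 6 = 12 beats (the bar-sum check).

1) 0.0ms=0b +1192.053ms=3b
2) 1192.053ms=3b +596.026ms=3/2b
3) 1788.079ms=9/2b +596.026ms=3/2b
4) 2384.106ms=6b +170.293ms=3/7b
5) 2554.399ms=45/7b +170.293ms=3/7b
6) 2724.693ms=48/7b +340.587ms=6/7b
7) 3065.279ms=54/7b +170.293ms=3/7b
8) 3235.572ms=57/7b +170.293ms=3/7b
9) 3405.866ms=60/7b +170.293ms=3/7b
10) 3576.159ms=9b +1192.053ms=3b
Σ=12b of 12 (151bpm 6/8) — PASS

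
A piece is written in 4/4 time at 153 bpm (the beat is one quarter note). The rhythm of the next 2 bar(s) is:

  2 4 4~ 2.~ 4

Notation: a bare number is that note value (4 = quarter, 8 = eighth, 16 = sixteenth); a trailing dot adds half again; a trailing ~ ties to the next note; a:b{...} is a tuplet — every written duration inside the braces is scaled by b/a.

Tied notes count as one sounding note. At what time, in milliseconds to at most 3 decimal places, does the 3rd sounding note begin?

note 3 onset = 3b = 1176.471ms

1. 0.0ms @ 0 + 784.314ms (2)
2. 784.314ms @ 2 + 392.157ms (1)
3. 1176.471ms @ 3 + 1960.784ms (5)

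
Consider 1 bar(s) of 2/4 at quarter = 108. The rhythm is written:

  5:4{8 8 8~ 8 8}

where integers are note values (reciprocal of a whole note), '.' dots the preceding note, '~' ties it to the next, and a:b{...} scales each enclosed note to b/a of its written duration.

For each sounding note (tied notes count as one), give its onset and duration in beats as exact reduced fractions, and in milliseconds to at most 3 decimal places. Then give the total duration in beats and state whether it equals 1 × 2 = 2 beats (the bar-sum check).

1) 0.0ms=0b +222.222ms=2/5b
2) 222.222ms=2/5b +222.222ms=2/5b
3) 444.444ms=4/5b +444.444ms=4/5b
4) 888.889ms=8/5b +222.222ms=2/5b
Σ=2b of 2 (108bpm 2/4) — PASS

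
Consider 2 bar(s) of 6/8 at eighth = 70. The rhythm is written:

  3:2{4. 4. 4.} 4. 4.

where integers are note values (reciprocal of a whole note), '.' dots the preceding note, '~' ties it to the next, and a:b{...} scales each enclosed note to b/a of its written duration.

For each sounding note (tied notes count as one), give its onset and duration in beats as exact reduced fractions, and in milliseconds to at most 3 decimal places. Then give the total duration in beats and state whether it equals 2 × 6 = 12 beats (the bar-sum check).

1) 0.0ms=0b +1714.286ms=2b
2) 1714.286ms=2b +1714.286ms=2b
3) 3428.571ms=4b +1714.286ms=2b
4) 5142.857ms=6b +2571.429ms=3b
5) 7714.286ms=9b +2571.429ms=3b
Σ=12b of 12 (70bpm 6/8) — PASS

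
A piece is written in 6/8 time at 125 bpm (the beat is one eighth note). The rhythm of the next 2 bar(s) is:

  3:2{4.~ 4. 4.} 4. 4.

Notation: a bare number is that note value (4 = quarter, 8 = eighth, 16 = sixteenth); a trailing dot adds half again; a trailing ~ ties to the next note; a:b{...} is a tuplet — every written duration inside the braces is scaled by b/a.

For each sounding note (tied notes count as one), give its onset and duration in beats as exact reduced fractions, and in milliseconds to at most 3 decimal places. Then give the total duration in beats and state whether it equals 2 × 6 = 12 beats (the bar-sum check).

1) 0.0ms=0b +1920.0ms=4b
2) 1920.0ms=4b +960.0ms=2b
3) 2880.0ms=6b +1440.0ms=3b
4) 4320.0ms=9b +1440.0ms=3b
Σ=12b of 12 (125bpm 6/8) — PASS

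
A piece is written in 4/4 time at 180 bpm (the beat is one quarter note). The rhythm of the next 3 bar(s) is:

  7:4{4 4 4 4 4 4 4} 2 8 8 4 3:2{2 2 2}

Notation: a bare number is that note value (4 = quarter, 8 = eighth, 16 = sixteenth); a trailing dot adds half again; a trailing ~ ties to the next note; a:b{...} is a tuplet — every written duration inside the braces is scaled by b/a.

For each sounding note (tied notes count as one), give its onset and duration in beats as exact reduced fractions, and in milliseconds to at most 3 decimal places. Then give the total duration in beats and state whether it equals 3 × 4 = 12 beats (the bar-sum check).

1) 0.0ms=0b +190.476ms=4/7b
2) 190.476ms=4/7b +190.476ms=4/7b
3) 380.952ms=8/7b +190.476ms=4/7b
4) 571.429ms=12/7b +190.476ms=4/7b
5) 761.905ms=16/7b +190.476ms=4/7b
6) 952.381ms=20/7b +190.476ms=4/7b
7) 1142.857ms=24/7b +190.476ms=4/7b
8) 1333.333ms=4b +666.667ms=2b
9) 2000.0ms=6b +166.667ms=1/2b
10) 2166.667ms=13/2b +166.667ms=1/2b
11) 2333.333ms=7b +333.333ms=1b
12) 2666.667ms=8b +444.444ms=4/3b
13) 3111.111ms=28/3b +444.444ms=4/3b
14) 3555.556ms=32/3b +444.444ms=4/3b
Σ=12b of 12 (180bpm 4/4) — PASS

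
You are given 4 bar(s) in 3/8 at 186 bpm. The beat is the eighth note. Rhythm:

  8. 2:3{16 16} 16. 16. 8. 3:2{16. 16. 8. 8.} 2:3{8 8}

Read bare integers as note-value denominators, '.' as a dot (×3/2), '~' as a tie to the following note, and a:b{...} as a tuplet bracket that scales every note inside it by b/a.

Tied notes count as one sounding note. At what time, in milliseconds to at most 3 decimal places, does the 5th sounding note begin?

1. 0.0ms @ 0 + 483.871ms (3/2)
2. 483.871ms @ 3/2 + 241.935ms (3/4)
3. 725.806ms @ 9/4 + 241.935ms (3/4)
4. 967.742ms @ 3 + 241.935ms (3/4)
5. 1209.677ms @ 15/4 + 241.935ms (3/4)
6. 1451.613ms @ 9/2 + 483.871ms (3/2)
7. 1935.484ms @ 6 + 161.29ms (1/2)
8. 2096.774ms @ 13/2 + 161.29ms (1/2)
9. 2258.065ms @ 7 + 322.581ms (1)
10. 2580.645ms @ 8 + 322.581ms (1)
11. 2903.226ms @ 9 + 483.871ms (3/2)
12. 3387.097ms @ 21/2 + 483.871ms (3/2)

note 5 onset = 15/4b = 1209.677ms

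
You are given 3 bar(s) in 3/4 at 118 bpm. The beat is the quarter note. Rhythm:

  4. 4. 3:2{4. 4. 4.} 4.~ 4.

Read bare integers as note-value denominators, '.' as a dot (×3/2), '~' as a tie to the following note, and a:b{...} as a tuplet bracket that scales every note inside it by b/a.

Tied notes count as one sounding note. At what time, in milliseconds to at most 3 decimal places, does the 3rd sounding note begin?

note 3 onset = 3b = 1525.424ms

1. 0.0ms @ 0 + 762.712ms (3/2)
2. 762.712ms @ 3/2 + 762.712ms (3/2)
3. 1525.424ms @ 3 + 508.475ms (1)
4. 2033.898ms @ 4 + 508.475ms (1)
5. 2542.373ms @ 5 + 508.475ms (1)
6. 3050.847ms @ 6 + 1525.424ms (3)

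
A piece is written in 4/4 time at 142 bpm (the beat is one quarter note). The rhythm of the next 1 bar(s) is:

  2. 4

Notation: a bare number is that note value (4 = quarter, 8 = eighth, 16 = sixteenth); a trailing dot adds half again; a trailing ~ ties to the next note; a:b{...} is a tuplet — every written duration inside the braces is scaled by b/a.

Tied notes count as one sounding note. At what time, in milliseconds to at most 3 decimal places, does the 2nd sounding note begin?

1. 0.0ms @ 0 + 1267.606ms (3)
2. 1267.606ms @ 3 + 422.535ms (1)

note 2 onset = 3b = 1267.606ms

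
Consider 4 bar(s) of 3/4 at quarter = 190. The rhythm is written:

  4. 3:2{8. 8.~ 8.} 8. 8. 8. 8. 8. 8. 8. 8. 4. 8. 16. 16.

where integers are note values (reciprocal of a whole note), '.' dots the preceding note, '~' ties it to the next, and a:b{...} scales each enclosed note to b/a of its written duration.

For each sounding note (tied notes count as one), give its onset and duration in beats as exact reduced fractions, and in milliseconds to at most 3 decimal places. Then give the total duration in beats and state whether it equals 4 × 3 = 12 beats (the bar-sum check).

1) 0.0ms=0b +473.684ms=3/2b
2) 473.684ms=3/2b +157.895ms=1/2b
3) 631.579ms=2b +315.789ms=1b
4) 947.368ms=3b +236.842ms=3/4b
5) 1184.211ms=15/4b +236.842ms=3/4b
6) 1421.053ms=9/2b +236.842ms=3/4b
7) 1657.895ms=21/4b +236.842ms=3/4b
8) 1894.737ms=6b +236.842ms=3/4b
9) 2131.579ms=27/4b +236.842ms=3/4b
10) 2368.421ms=15/2b +236.842ms=3/4b
11) 2605.263ms=33/4b +236.842ms=3/4b
12) 2842.105ms=9b +473.684ms=3/2b
13) 3315.789ms=21/2b +236.842ms=3/4b
14) 3552.632ms=45/4b +118.421ms=3/8b
15) 3671.053ms=93/8b +118.421ms=3/8b
Σ=12b of 12 (190bpm 3/4) — PASS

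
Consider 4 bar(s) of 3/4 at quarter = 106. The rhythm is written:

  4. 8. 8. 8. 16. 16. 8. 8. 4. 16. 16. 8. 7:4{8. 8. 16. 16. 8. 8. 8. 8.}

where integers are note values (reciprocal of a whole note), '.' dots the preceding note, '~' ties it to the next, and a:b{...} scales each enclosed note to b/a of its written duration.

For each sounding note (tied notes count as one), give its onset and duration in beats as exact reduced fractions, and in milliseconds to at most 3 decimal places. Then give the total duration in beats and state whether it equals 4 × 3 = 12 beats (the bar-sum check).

1) 0.0ms=0b +849.057ms=3/2b
2) 849.057ms=3/2b +424.528ms=3/4b
3) 1273.585ms=9/4b +424.528ms=3/4b
4) 1698.113ms=3b +424.528ms=3/4b
5) 2122.642ms=15/4b +212.264ms=3/8b
6) 2334.906ms=33/8b +212.264ms=3/8b
7) 2547.17ms=9/2b +424.528ms=3/4b
8) 2971.698ms=21/4b +424.528ms=3/4b
9) 3396.226ms=6b +849.057ms=3/2b
10) 4245.283ms=15/2b +212.264ms=3/8b
11) 4457.547ms=63/8b +212.264ms=3/8b
12) 4669.811ms=33/4b +424.528ms=3/4b
13) 5094.34ms=9b +242.588ms=3/7b
14) 5336.927ms=66/7b +242.588ms=3/7b
15) 5579.515ms=69/7b +121.294ms=3/14b
16) 5700.809ms=141/14b +121.294ms=3/14b
17) 5822.102ms=72/7b +242.588ms=3/7b
18) 6064.69ms=75/7b +242.588ms=3/7b
19) 6307.278ms=78/7b +242.588ms=3/7b
20) 6549.865ms=81/7b +242.588ms=3/7b
Σ=12b of 12 (106bpm 3/4) — PASS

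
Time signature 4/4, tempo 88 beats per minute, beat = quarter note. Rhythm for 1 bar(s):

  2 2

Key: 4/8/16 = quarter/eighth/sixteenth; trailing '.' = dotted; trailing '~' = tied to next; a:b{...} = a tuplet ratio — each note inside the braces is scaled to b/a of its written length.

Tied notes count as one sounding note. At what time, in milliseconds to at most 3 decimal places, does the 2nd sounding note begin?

1. 0.0ms @ 0 + 1363.636ms (2)
2. 1363.636ms @ 2 + 1363.636ms (2)

note 2 onset = 2b = 1363.636ms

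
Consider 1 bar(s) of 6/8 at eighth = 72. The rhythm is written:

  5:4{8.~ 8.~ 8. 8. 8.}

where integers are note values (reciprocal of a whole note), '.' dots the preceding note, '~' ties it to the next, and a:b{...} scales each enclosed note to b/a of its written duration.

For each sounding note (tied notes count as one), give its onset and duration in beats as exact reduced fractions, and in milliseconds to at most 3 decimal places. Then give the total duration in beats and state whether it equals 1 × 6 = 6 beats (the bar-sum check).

1) 0.0ms=0b +3000.0ms=18/5b
2) 3000.0ms=18/5b +1000.0ms=6/5b
3) 4000.0ms=24/5b +1000.0ms=6/5b
Σ=6b of 6 (72bpm 6/8) — PASS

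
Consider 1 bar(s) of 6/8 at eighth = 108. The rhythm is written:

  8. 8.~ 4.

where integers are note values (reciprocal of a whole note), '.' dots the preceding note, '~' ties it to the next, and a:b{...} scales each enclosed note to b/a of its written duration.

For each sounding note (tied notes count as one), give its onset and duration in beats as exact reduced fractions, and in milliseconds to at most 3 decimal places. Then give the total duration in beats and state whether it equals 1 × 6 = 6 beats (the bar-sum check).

1) 0.0ms=0b +833.333ms=3/2b
2) 833.333ms=3/2b +2500.0ms=9/2b
Σ=6b of 6 (108bpm 6/8) — PASS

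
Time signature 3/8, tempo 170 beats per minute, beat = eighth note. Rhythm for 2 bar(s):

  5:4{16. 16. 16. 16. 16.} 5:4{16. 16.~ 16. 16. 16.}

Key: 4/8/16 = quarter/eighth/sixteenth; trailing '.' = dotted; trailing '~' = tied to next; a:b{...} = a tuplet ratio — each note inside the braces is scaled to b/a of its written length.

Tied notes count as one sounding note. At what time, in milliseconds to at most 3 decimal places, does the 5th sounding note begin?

1. 0.0ms @ 0 + 211.765ms (3/5)
2. 211.765ms @ 3/5 + 211.765ms (3/5)
3. 423.529ms @ 6/5 + 211.765ms (3/5)
4. 635.294ms @ 9/5 + 211.765ms (3/5)
5. 847.059ms @ 12/5 + 211.765ms (3/5)
6. 1058.824ms @ 3 + 211.765ms (3/5)
7. 1270.588ms @ 18/5 + 423.529ms (6/5)
8. 1694.118ms @ 24/5 + 211.765ms (3/5)
9. 1905.882ms @ 27/5 + 211.765ms (3/5)

note 5 onset = 12/5b = 847.059ms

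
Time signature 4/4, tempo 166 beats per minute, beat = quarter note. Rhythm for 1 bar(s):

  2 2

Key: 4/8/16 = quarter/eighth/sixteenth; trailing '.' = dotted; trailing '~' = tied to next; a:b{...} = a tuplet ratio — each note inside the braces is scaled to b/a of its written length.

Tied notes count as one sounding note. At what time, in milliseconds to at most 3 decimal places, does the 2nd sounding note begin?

1. 0.0ms @ 0 + 722.892ms (2)
2. 722.892ms @ 2 + 722.892ms (2)

note 2 onset = 2b = 722.892ms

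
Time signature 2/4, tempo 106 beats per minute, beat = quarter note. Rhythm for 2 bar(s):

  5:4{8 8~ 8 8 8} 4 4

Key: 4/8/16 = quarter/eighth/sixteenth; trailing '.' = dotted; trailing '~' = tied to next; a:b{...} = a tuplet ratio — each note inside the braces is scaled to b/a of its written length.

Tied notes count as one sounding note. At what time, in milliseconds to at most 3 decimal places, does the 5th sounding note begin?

1. 0.0ms @ 0 + 226.415ms (2/5)
2. 226.415ms @ 2/5 + 452.83ms (4/5)
3. 679.245ms @ 6/5 + 226.415ms (2/5)
4. 905.66ms @ 8/5 + 226.415ms (2/5)
5. 1132.075ms @ 2 + 566.038ms (1)
6. 1698.113ms @ 3 + 566.038ms (1)

note 5 onset = 2b = 1132.075ms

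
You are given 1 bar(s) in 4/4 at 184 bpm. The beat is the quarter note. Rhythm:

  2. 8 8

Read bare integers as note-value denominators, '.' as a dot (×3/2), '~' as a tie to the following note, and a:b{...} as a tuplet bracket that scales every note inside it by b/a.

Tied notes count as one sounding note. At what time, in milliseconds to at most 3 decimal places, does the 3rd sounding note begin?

1. 0.0ms @ 0 + 978.261ms (3)
2. 978.261ms @ 3 + 163.043ms (1/2)
3. 1141.304ms @ 7/2 + 163.043ms (1/2)

note 3 onset = 7/2b = 1141.304ms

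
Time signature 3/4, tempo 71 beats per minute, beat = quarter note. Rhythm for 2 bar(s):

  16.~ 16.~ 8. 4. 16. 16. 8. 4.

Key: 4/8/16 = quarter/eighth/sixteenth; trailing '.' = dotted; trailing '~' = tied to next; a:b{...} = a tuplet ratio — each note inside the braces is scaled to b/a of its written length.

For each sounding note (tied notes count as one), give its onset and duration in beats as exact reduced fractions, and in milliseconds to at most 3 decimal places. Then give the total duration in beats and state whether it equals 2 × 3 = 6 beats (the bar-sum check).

1) 0.0ms=0b +1267.606ms=3/2b
2) 1267.606ms=3/2b +1267.606ms=3/2b
3) 2535.211ms=3b +316.901ms=3/8b
4) 2852.113ms=27/8b +316.901ms=3/8b
5) 3169.014ms=15/4b +633.803ms=3/4b
6) 3802.817ms=9/2b +1267.606ms=3/2b
Σ=6b of 6 (71bpm 3/4) — PASS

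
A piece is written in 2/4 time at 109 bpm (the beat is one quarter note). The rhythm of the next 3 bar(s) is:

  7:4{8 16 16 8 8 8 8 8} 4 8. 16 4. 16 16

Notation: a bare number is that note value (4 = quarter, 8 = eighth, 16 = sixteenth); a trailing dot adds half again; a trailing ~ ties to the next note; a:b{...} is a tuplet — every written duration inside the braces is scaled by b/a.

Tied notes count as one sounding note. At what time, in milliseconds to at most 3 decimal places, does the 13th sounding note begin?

note 13 onset = 11/2b = 3027.523ms

1. 0.0ms @ 0 + 157.274ms (2/7)
2. 157.274ms @ 2/7 + 78.637ms (1/7)
3. 235.911ms @ 3/7 + 78.637ms (1/7)
4. 314.548ms @ 4/7 + 157.274ms (2/7)
5. 471.822ms @ 6/7 + 157.274ms (2/7)
6. 629.096ms @ 8/7 + 157.274ms (2/7)
7. 786.37ms @ 10/7 + 157.274ms (2/7)
8. 943.644ms @ 12/7 + 157.274ms (2/7)
9. 1100.917ms @ 2 + 550.459ms (1)
10. 1651.376ms @ 3 + 412.844ms (3/4)
11. 2064.22ms @ 15/4 + 137.615ms (1/4)
12. 2201.835ms @ 4 + 825.688ms (3/2)
13. 3027.523ms @ 11/2 + 137.615ms (1/4)
14. 3165.138ms @ 23/4 + 137.615ms (1/4)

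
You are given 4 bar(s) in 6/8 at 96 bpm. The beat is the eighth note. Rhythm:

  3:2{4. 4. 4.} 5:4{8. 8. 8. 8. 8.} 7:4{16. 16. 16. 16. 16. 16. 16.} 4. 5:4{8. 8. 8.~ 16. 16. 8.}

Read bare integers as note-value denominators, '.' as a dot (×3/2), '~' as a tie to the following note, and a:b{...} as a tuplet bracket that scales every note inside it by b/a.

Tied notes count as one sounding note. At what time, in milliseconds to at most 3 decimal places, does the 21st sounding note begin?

note 21 onset = 114/5b = 14250.0ms

1. 0.0ms @ 0 + 1250.0ms (2)
2. 1250.0ms @ 2 + 1250.0ms (2)
3. 2500.0ms @ 4 + 1250.0ms (2)
4. 3750.0ms @ 6 + 750.0ms (6/5)
5. 4500.0ms @ 36/5 + 750.0ms (6/5)
6. 5250.0ms @ 42/5 + 750.0ms (6/5)
7. 6000.0ms @ 48/5 + 750.0ms (6/5)
8. 6750.0ms @ 54/5 + 750.0ms (6/5)
9. 7500.0ms @ 12 + 267.857ms (3/7)
10. 7767.857ms @ 87/7 + 267.857ms (3/7)
11. 8035.714ms @ 90/7 + 267.857ms (3/7)
12. 8303.571ms @ 93/7 + 267.857ms (3/7)
13. 8571.429ms @ 96/7 + 267.857ms (3/7)
14. 8839.286ms @ 99/7 + 267.857ms (3/7)
15. 9107.143ms @ 102/7 + 267.857ms (3/7)
16. 9375.0ms @ 15 + 1875.0ms (3)
17. 11250.0ms @ 18 + 750.0ms (6/5)
18. 12000.0ms @ 96/5 + 750.0ms (6/5)
19. 12750.0ms @ 102/5 + 1125.0ms (9/5)
20. 13875.0ms @ 111/5 + 375.0ms (3/5)
21. 14250.0ms @ 114/5 + 750.0ms (6/5)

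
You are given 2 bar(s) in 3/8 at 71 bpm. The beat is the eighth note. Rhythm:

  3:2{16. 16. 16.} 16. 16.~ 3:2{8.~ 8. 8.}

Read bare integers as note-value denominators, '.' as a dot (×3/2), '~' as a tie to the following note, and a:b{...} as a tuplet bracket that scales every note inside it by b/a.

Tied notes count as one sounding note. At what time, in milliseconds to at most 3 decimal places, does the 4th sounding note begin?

note 4 onset = 3/2b = 1267.606ms

1. 0.0ms @ 0 + 422.535ms (1/2)
2. 422.535ms @ 1/2 + 422.535ms (1/2)
3. 845.07ms @ 1 + 422.535ms (1/2)
4. 1267.606ms @ 3/2 + 633.803ms (3/4)
5. 1901.408ms @ 9/4 + 2323.944ms (11/4)
6. 4225.352ms @ 5 + 845.07ms (1)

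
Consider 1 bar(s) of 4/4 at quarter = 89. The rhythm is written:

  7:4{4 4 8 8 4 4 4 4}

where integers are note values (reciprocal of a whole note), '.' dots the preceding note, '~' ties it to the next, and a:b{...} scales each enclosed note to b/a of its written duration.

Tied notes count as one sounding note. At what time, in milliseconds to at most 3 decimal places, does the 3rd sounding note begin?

note 3 onset = 8/7b = 770.465ms

1. 0.0ms @ 0 + 385.233ms (4/7)
2. 385.233ms @ 4/7 + 385.233ms (4/7)
3. 770.465ms @ 8/7 + 192.616ms (2/7)
4. 963.082ms @ 10/7 + 192.616ms (2/7)
5. 1155.698ms @ 12/7 + 385.233ms (4/7)
6. 1540.931ms @ 16/7 + 385.233ms (4/7)
7. 1926.164ms @ 20/7 + 385.233ms (4/7)
8. 2311.396ms @ 24/7 + 385.233ms (4/7)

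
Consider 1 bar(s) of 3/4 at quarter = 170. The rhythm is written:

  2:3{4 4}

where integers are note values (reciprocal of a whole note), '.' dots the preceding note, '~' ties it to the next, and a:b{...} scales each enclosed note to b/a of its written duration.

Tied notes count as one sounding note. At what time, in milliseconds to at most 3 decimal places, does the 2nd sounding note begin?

note 2 onset = 3/2b = 529.412ms

1. 0.0ms @ 0 + 529.412ms (3/2)
2. 529.412ms @ 3/2 + 529.412ms (3/2)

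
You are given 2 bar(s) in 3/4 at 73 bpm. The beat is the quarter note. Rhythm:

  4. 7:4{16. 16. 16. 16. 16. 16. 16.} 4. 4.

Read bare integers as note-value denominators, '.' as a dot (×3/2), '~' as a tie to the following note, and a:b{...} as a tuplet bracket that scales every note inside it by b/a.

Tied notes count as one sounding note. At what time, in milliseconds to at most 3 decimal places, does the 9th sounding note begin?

1. 0.0ms @ 0 + 1232.877ms (3/2)
2. 1232.877ms @ 3/2 + 176.125ms (3/14)
3. 1409.002ms @ 12/7 + 176.125ms (3/14)
4. 1585.127ms @ 27/14 + 176.125ms (3/14)
5. 1761.252ms @ 15/7 + 176.125ms (3/14)
6. 1937.378ms @ 33/14 + 176.125ms (3/14)
7. 2113.503ms @ 18/7 + 176.125ms (3/14)
8. 2289.628ms @ 39/14 + 176.125ms (3/14)
9. 2465.753ms @ 3 + 1232.877ms (3/2)
10. 3698.63ms @ 9/2 + 1232.877ms (3/2)

note 9 onset = 3b = 2465.753ms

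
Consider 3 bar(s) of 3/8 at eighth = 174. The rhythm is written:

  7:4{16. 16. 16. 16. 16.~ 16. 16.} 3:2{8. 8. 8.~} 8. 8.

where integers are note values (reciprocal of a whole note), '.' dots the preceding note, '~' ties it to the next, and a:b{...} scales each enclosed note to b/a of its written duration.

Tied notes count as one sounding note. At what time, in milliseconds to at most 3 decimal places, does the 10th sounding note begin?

1. 0.0ms @ 0 + 147.783ms (3/7)
2. 147.783ms @ 3/7 + 147.783ms (3/7)
3. 295.567ms @ 6/7 + 147.783ms (3/7)
4. 443.35ms @ 9/7 + 147.783ms (3/7)
5. 591.133ms @ 12/7 + 295.567ms (6/7)
6. 886.7ms @ 18/7 + 147.783ms (3/7)
7. 1034.483ms @ 3 + 344.828ms (1)
8. 1379.31ms @ 4 + 344.828ms (1)
9. 1724.138ms @ 5 + 862.069ms (5/2)
10. 2586.207ms @ 15/2 + 517.241ms (3/2)

note 10 onset = 15/2b = 2586.207ms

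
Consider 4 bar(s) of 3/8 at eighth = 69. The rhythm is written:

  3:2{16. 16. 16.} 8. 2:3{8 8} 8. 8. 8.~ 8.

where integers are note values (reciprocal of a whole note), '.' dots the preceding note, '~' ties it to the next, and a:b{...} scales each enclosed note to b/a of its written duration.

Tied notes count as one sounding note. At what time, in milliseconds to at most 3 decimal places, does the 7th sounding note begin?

1. 0.0ms @ 0 + 434.783ms (1/2)
2. 434.783ms @ 1/2 + 434.783ms (1/2)
3. 869.565ms @ 1 + 434.783ms (1/2)
4. 1304.348ms @ 3/2 + 1304.348ms (3/2)
5. 2608.696ms @ 3 + 1304.348ms (3/2)
6. 3913.043ms @ 9/2 + 1304.348ms (3/2)
7. 5217.391ms @ 6 + 1304.348ms (3/2)
8. 6521.739ms @ 15/2 + 1304.348ms (3/2)
9. 7826.087ms @ 9 + 2608.696ms (3)

note 7 onset = 6b = 5217.391ms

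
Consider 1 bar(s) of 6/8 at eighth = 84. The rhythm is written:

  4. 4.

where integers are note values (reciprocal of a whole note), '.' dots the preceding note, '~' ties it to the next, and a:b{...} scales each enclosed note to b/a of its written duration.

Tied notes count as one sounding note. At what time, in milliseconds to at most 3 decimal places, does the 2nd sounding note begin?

1. 0.0ms @ 0 + 2142.857ms (3)
2. 2142.857ms @ 3 + 2142.857ms (3)

note 2 onset = 3b = 2142.857ms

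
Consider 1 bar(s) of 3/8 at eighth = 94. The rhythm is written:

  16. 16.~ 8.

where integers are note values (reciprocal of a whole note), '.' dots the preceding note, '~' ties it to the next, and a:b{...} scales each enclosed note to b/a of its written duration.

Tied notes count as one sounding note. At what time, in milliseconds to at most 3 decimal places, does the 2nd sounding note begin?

1. 0.0ms @ 0 + 478.723ms (3/4)
2. 478.723ms @ 3/4 + 1436.17ms (9/4)

note 2 onset = 3/4b = 478.723ms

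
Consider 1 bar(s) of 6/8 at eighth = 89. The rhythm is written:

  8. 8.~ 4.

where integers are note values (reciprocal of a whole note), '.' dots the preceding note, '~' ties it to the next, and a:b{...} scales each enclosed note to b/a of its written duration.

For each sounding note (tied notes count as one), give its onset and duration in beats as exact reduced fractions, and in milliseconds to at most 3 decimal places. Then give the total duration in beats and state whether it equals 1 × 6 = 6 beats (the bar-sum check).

1) 0.0ms=0b +1011.236ms=3/2b
2) 1011.236ms=3/2b +3033.708ms=9/2b
Σ=6b of 6 (89bpm 6/8) — PASS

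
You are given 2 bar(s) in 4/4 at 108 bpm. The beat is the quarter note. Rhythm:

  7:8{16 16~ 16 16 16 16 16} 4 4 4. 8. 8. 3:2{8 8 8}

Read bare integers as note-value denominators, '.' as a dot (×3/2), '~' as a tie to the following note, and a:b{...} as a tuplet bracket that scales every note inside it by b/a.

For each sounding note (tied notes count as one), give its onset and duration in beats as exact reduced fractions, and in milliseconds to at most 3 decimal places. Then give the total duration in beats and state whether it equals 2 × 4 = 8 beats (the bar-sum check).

1) 0.0ms=0b +158.73ms=2/7b
2) 158.73ms=2/7b +317.46ms=4/7b
3) 476.19ms=6/7b +158.73ms=2/7b
4) 634.921ms=8/7b +158.73ms=2/7b
5) 793.651ms=10/7b +158.73ms=2/7b
6) 952.381ms=12/7b +158.73ms=2/7b
7) 1111.111ms=2b +555.556ms=1b
8) 1666.667ms=3b +555.556ms=1b
9) 2222.222ms=4b +833.333ms=3/2b
10) 3055.556ms=11/2b +416.667ms=3/4b
11) 3472.222ms=25/4b +416.667ms=3/4b
12) 3888.889ms=7b +185.185ms=1/3b
13) 4074.074ms=22/3b +185.185ms=1/3b
14) 4259.259ms=23/3b +185.185ms=1/3b
Σ=8b of 8 (108bpm 4/4) — PASS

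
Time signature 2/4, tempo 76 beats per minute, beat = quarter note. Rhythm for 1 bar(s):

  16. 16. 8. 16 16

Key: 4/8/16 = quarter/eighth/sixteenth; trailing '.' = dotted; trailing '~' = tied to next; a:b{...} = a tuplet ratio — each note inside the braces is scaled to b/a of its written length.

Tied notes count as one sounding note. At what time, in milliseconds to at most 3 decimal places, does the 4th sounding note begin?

1. 0.0ms @ 0 + 296.053ms (3/8)
2. 296.053ms @ 3/8 + 296.053ms (3/8)
3. 592.105ms @ 3/4 + 592.105ms (3/4)
4. 1184.211ms @ 3/2 + 197.368ms (1/4)
5. 1381.579ms @ 7/4 + 197.368ms (1/4)

note 4 onset = 3/2b = 1184.211ms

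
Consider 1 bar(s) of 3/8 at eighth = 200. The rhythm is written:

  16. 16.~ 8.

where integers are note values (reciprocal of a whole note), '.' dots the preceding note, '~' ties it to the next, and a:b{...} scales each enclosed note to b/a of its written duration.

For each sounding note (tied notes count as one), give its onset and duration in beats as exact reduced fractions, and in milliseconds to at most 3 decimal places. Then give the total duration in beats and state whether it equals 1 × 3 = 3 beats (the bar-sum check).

1) 0.0ms=0b +225.0ms=3/4b
2) 225.0ms=3/4b +675.0ms=9/4b
Σ=3b of 3 (200bpm 3/8) — PASS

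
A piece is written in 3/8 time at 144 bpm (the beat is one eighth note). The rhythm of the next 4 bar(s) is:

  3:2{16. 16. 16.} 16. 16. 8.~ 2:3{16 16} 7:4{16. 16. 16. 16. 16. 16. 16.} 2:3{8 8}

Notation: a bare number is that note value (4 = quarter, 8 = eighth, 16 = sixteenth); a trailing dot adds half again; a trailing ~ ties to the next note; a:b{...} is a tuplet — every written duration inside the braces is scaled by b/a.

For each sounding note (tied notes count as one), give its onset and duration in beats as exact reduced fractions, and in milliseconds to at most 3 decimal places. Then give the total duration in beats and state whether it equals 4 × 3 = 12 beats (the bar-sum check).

1) 0.0ms=0b +208.333ms=1/2b
2) 208.333ms=1/2b +208.333ms=1/2b
3) 416.667ms=1b +208.333ms=1/2b
4) 625.0ms=3/2b +312.5ms=3/4b
5) 937.5ms=9/4b +312.5ms=3/4b
6) 1250.0ms=3b +937.5ms=9/4b
7) 2187.5ms=21/4b +312.5ms=3/4b
8) 2500.0ms=6b +178.571ms=3/7b
9) 2678.571ms=45/7b +178.571ms=3/7b
10) 2857.143ms=48/7b +178.571ms=3/7b
11) 3035.714ms=51/7b +178.571ms=3/7b
12) 3214.286ms=54/7b +178.571ms=3/7b
13) 3392.857ms=57/7b +178.571ms=3/7b
14) 3571.429ms=60/7b +178.571ms=3/7b
15) 3750.0ms=9b +625.0ms=3/2b
16) 4375.0ms=21/2b +625.0ms=3/2b
Σ=12b of 12 (144bpm 3/8) — PASS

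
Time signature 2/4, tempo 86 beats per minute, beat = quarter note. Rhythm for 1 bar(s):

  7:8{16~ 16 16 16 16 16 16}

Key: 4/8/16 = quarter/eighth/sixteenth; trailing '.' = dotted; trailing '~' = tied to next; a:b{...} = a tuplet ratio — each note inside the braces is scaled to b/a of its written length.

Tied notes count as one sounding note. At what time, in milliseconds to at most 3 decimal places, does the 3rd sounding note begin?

note 3 onset = 6/7b = 598.007ms

1. 0.0ms @ 0 + 398.671ms (4/7)
2. 398.671ms @ 4/7 + 199.336ms (2/7)
3. 598.007ms @ 6/7 + 199.336ms (2/7)
4. 797.342ms @ 8/7 + 199.336ms (2/7)
5. 996.678ms @ 10/7 + 199.336ms (2/7)
6. 1196.013ms @ 12/7 + 199.336ms (2/7)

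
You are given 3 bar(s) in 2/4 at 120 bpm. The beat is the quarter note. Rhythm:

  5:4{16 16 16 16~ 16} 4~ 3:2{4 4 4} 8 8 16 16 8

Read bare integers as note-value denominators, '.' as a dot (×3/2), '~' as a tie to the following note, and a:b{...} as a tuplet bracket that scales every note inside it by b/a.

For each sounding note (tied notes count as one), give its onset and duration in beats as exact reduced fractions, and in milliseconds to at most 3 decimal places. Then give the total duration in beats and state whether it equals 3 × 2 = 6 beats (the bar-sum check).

1) 0.0ms=0b +100.0ms=1/5b
2) 100.0ms=1/5b +100.0ms=1/5b
3) 200.0ms=2/5b +100.0ms=1/5b
4) 300.0ms=3/5b +200.0ms=2/5b
5) 500.0ms=1b +833.333ms=5/3b
6) 1333.333ms=8/3b +333.333ms=2/3b
7) 1666.667ms=10/3b +333.333ms=2/3b
8) 2000.0ms=4b +250.0ms=1/2b
9) 2250.0ms=9/2b +250.0ms=1/2b
10) 2500.0ms=5b +125.0ms=1/4b
11) 2625.0ms=21/4b +125.0ms=1/4b
12) 2750.0ms=11/2b +250.0ms=1/2b
Σ=6b of 6 (120bpm 2/4) — PASS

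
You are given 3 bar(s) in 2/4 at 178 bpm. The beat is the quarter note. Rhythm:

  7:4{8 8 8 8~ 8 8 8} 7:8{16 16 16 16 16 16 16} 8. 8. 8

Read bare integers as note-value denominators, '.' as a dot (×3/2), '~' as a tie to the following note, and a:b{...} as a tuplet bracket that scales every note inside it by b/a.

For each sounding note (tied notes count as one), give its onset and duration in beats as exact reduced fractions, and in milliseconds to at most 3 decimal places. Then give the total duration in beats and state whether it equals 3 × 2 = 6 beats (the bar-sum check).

1) 0.0ms=0b +96.308ms=2/7b
2) 96.308ms=2/7b +96.308ms=2/7b
3) 192.616ms=4/7b +96.308ms=2/7b
4) 288.925ms=6/7b +192.616ms=4/7b
5) 481.541ms=10/7b +96.308ms=2/7b
6) 577.849ms=12/7b +96.308ms=2/7b
7) 674.157ms=2b +96.308ms=2/7b
8) 770.465ms=16/7b +96.308ms=2/7b
9) 866.774ms=18/7b +96.308ms=2/7b
10) 963.082ms=20/7b +96.308ms=2/7b
11) 1059.39ms=22/7b +96.308ms=2/7b
12) 1155.698ms=24/7b +96.308ms=2/7b
13) 1252.006ms=26/7b +96.308ms=2/7b
14) 1348.315ms=4b +252.809ms=3/4b
15) 1601.124ms=19/4b +252.809ms=3/4b
16) 1853.933ms=11/2b +168.539ms=1/2b
Σ=6b of 6 (178bpm 2/4) — PASS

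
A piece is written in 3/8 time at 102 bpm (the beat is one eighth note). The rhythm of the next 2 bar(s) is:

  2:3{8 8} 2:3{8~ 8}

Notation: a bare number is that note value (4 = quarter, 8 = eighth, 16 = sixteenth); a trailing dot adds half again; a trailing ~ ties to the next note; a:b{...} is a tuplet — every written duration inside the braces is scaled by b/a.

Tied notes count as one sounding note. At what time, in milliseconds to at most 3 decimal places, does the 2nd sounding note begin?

note 2 onset = 3/2b = 882.353ms

1. 0.0ms @ 0 + 882.353ms (3/2)
2. 882.353ms @ 3/2 + 882.353ms (3/2)
3. 1764.706ms @ 3 + 1764.706ms (3)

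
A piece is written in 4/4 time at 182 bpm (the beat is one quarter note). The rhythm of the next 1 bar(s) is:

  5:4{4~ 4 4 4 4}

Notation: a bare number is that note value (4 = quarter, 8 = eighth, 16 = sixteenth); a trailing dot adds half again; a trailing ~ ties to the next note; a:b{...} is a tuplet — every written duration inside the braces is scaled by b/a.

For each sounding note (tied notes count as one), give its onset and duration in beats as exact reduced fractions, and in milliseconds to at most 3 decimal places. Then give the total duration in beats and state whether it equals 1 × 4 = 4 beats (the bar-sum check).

1) 0.0ms=0b +527.473ms=8/5b
2) 527.473ms=8/5b +263.736ms=4/5b
3) 791.209ms=12/5b +263.736ms=4/5b
4) 1054.945ms=16/5b +263.736ms=4/5b
Σ=4b of 4 (182bpm 4/4) — PASS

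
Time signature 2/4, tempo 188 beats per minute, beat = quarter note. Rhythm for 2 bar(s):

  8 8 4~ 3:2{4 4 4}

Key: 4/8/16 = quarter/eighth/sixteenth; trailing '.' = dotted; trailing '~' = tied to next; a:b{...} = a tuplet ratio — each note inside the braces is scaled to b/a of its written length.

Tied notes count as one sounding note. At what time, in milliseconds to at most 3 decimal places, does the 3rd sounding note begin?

1. 0.0ms @ 0 + 159.574ms (1/2)
2. 159.574ms @ 1/2 + 159.574ms (1/2)
3. 319.149ms @ 1 + 531.915ms (5/3)
4. 851.064ms @ 8/3 + 212.766ms (2/3)
5. 1063.83ms @ 10/3 + 212.766ms (2/3)

note 3 onset = 1b = 319.149ms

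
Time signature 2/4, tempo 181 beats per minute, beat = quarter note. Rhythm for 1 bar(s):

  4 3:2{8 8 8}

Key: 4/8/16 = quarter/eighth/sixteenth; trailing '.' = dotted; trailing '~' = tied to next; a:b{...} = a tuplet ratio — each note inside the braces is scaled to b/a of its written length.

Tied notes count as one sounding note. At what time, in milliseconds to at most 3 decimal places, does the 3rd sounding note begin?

note 3 onset = 4/3b = 441.989ms

1. 0.0ms @ 0 + 331.492ms (1)
2. 331.492ms @ 1 + 110.497ms (1/3)
3. 441.989ms @ 4/3 + 110.497ms (1/3)
4. 552.486ms @ 5/3 + 110.497ms (1/3)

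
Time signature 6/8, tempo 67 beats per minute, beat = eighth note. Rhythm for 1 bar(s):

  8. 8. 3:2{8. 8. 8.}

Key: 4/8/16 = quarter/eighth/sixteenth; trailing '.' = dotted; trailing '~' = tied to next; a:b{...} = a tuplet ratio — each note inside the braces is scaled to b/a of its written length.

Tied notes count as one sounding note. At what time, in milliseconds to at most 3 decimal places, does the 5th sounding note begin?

note 5 onset = 5b = 4477.612ms

1. 0.0ms @ 0 + 1343.284ms (3/2)
2. 1343.284ms @ 3/2 + 1343.284ms (3/2)
3. 2686.567ms @ 3 + 895.522ms (1)
4. 3582.09ms @ 4 + 895.522ms (1)
5. 4477.612ms @ 5 + 895.522ms (1)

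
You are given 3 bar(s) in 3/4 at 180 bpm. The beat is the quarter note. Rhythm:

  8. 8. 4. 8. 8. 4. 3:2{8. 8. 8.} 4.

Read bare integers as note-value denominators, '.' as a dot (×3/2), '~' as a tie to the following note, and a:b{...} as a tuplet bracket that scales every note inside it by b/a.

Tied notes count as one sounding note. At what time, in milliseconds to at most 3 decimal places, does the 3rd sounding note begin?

1. 0.0ms @ 0 + 250.0ms (3/4)
2. 250.0ms @ 3/4 + 250.0ms (3/4)
3. 500.0ms @ 3/2 + 500.0ms (3/2)
4. 1000.0ms @ 3 + 250.0ms (3/4)
5. 1250.0ms @ 15/4 + 250.0ms (3/4)
6. 1500.0ms @ 9/2 + 500.0ms (3/2)
7. 2000.0ms @ 6 + 166.667ms (1/2)
8. 2166.667ms @ 13/2 + 166.667ms (1/2)
9. 2333.333ms @ 7 + 166.667ms (1/2)
10. 2500.0ms @ 15/2 + 500.0ms (3/2)

note 3 onset = 3/2b = 500.0ms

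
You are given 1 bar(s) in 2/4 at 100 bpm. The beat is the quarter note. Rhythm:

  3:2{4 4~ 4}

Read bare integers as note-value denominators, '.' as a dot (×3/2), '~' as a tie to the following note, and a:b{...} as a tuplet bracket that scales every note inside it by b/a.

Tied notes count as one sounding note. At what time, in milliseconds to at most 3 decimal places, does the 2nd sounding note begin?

note 2 onset = 2/3b = 400.0ms

1. 0.0ms @ 0 + 400.0ms (2/3)
2. 400.0ms @ 2/3 + 800.0ms (4/3)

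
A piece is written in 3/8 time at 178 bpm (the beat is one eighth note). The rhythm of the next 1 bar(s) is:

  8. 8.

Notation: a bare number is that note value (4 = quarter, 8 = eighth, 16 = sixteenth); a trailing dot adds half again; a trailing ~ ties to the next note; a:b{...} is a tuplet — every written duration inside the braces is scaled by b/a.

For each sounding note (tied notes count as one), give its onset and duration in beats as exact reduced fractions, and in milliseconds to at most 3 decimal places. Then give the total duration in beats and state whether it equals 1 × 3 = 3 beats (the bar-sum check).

1) 0.0ms=0b +505.618ms=3/2b
2) 505.618ms=3/2b +505.618ms=3/2b
Σ=3b of 3 (178bpm 3/8) — PASS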